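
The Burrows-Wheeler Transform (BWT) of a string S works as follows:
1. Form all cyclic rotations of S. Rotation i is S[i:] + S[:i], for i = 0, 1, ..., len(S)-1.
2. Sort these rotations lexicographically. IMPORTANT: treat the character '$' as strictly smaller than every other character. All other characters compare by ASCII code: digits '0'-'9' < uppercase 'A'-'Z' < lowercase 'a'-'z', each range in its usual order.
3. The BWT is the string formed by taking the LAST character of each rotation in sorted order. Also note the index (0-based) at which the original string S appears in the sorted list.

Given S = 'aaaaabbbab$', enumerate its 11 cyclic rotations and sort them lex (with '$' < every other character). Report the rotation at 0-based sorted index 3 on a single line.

Answer: aaabbbab$aa

Derivation:
All 11 rotations (rotation i = S[i:]+S[:i]):
  rot[0] = aaaaabbbab$
  rot[1] = aaaabbbab$a
  rot[2] = aaabbbab$aa
  rot[3] = aabbbab$aaa
  rot[4] = abbbab$aaaa
  rot[5] = bbbab$aaaaa
  rot[6] = bbab$aaaaab
  rot[7] = bab$aaaaabb
  rot[8] = ab$aaaaabbb
  rot[9] = b$aaaaabbba
  rot[10] = $aaaaabbbab
Sorted (with $ < everything):
  sorted[0] = $aaaaabbbab
  sorted[1] = aaaaabbbab$
  sorted[2] = aaaabbbab$a
  sorted[3] = aaabbbab$aa
  sorted[4] = aabbbab$aaa
  sorted[5] = ab$aaaaabbb
  sorted[6] = abbbab$aaaa
  sorted[7] = b$aaaaabbba
  sorted[8] = bab$aaaaabb
  sorted[9] = bbab$aaaaab
  sorted[10] = bbbab$aaaaa
sorted[3] = aaabbbab$aa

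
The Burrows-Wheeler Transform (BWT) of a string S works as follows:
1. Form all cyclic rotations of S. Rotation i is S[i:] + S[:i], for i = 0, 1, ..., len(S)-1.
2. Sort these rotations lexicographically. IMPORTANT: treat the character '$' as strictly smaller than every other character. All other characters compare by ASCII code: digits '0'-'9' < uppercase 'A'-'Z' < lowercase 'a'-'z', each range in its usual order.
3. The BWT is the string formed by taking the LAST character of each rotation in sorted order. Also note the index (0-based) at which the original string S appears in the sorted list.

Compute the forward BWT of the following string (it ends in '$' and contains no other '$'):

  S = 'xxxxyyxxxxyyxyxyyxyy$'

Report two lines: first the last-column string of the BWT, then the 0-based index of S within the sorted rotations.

All 21 rotations (rotation i = S[i:]+S[:i]):
  rot[0] = xxxxyyxxxxyyxyxyyxyy$
  rot[1] = xxxyyxxxxyyxyxyyxyy$x
  rot[2] = xxyyxxxxyyxyxyyxyy$xx
  rot[3] = xyyxxxxyyxyxyyxyy$xxx
  rot[4] = yyxxxxyyxyxyyxyy$xxxx
  rot[5] = yxxxxyyxyxyyxyy$xxxxy
  rot[6] = xxxxyyxyxyyxyy$xxxxyy
  rot[7] = xxxyyxyxyyxyy$xxxxyyx
  rot[8] = xxyyxyxyyxyy$xxxxyyxx
  rot[9] = xyyxyxyyxyy$xxxxyyxxx
  rot[10] = yyxyxyyxyy$xxxxyyxxxx
  rot[11] = yxyxyyxyy$xxxxyyxxxxy
  rot[12] = xyxyyxyy$xxxxyyxxxxyy
  rot[13] = yxyyxyy$xxxxyyxxxxyyx
  rot[14] = xyyxyy$xxxxyyxxxxyyxy
  rot[15] = yyxyy$xxxxyyxxxxyyxyx
  rot[16] = yxyy$xxxxyyxxxxyyxyxy
  rot[17] = xyy$xxxxyyxxxxyyxyxyy
  rot[18] = yy$xxxxyyxxxxyyxyxyyx
  rot[19] = y$xxxxyyxxxxyyxyxyyxy
  rot[20] = $xxxxyyxxxxyyxyxyyxyy
Sorted (with $ < everything):
  sorted[0] = $xxxxyyxxxxyyxyxyyxyy  (last char: 'y')
  sorted[1] = xxxxyyxxxxyyxyxyyxyy$  (last char: '$')
  sorted[2] = xxxxyyxyxyyxyy$xxxxyy  (last char: 'y')
  sorted[3] = xxxyyxxxxyyxyxyyxyy$x  (last char: 'x')
  sorted[4] = xxxyyxyxyyxyy$xxxxyyx  (last char: 'x')
  sorted[5] = xxyyxxxxyyxyxyyxyy$xx  (last char: 'x')
  sorted[6] = xxyyxyxyyxyy$xxxxyyxx  (last char: 'x')
  sorted[7] = xyxyyxyy$xxxxyyxxxxyy  (last char: 'y')
  sorted[8] = xyy$xxxxyyxxxxyyxyxyy  (last char: 'y')
  sorted[9] = xyyxxxxyyxyxyyxyy$xxx  (last char: 'x')
  sorted[10] = xyyxyxyyxyy$xxxxyyxxx  (last char: 'x')
  sorted[11] = xyyxyy$xxxxyyxxxxyyxy  (last char: 'y')
  sorted[12] = y$xxxxyyxxxxyyxyxyyxy  (last char: 'y')
  sorted[13] = yxxxxyyxyxyyxyy$xxxxy  (last char: 'y')
  sorted[14] = yxyxyyxyy$xxxxyyxxxxy  (last char: 'y')
  sorted[15] = yxyy$xxxxyyxxxxyyxyxy  (last char: 'y')
  sorted[16] = yxyyxyy$xxxxyyxxxxyyx  (last char: 'x')
  sorted[17] = yy$xxxxyyxxxxyyxyxyyx  (last char: 'x')
  sorted[18] = yyxxxxyyxyxyyxyy$xxxx  (last char: 'x')
  sorted[19] = yyxyxyyxyy$xxxxyyxxxx  (last char: 'x')
  sorted[20] = yyxyy$xxxxyyxxxxyyxyx  (last char: 'x')
Last column: y$yxxxxyyxxyyyyyxxxxx
Original string S is at sorted index 1

Answer: y$yxxxxyyxxyyyyyxxxxx
1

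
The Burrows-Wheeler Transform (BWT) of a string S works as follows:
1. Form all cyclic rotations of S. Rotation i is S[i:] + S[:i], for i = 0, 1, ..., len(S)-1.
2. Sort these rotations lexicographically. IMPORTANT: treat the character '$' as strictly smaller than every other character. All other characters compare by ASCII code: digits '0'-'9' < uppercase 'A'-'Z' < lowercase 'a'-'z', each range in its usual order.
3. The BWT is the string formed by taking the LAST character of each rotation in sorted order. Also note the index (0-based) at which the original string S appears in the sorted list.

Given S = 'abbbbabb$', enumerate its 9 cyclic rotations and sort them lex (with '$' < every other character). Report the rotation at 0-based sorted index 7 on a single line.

Answer: bbbabb$ab

Derivation:
All 9 rotations (rotation i = S[i:]+S[:i]):
  rot[0] = abbbbabb$
  rot[1] = bbbbabb$a
  rot[2] = bbbabb$ab
  rot[3] = bbabb$abb
  rot[4] = babb$abbb
  rot[5] = abb$abbbb
  rot[6] = bb$abbbba
  rot[7] = b$abbbbab
  rot[8] = $abbbbabb
Sorted (with $ < everything):
  sorted[0] = $abbbbabb
  sorted[1] = abb$abbbb
  sorted[2] = abbbbabb$
  sorted[3] = b$abbbbab
  sorted[4] = babb$abbb
  sorted[5] = bb$abbbba
  sorted[6] = bbabb$abb
  sorted[7] = bbbabb$ab
  sorted[8] = bbbbabb$a
sorted[7] = bbbabb$ab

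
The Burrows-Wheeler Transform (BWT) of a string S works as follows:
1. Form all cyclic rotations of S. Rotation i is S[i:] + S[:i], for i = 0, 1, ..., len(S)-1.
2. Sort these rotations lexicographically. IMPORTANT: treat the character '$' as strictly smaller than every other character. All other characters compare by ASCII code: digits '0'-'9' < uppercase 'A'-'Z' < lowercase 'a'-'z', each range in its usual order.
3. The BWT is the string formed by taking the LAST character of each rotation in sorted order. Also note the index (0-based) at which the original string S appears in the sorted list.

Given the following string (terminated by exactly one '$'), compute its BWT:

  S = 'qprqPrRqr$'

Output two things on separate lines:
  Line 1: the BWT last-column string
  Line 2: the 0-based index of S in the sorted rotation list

All 10 rotations (rotation i = S[i:]+S[:i]):
  rot[0] = qprqPrRqr$
  rot[1] = prqPrRqr$q
  rot[2] = rqPrRqr$qp
  rot[3] = qPrRqr$qpr
  rot[4] = PrRqr$qprq
  rot[5] = rRqr$qprqP
  rot[6] = Rqr$qprqPr
  rot[7] = qr$qprqPrR
  rot[8] = r$qprqPrRq
  rot[9] = $qprqPrRqr
Sorted (with $ < everything):
  sorted[0] = $qprqPrRqr  (last char: 'r')
  sorted[1] = PrRqr$qprq  (last char: 'q')
  sorted[2] = Rqr$qprqPr  (last char: 'r')
  sorted[3] = prqPrRqr$q  (last char: 'q')
  sorted[4] = qPrRqr$qpr  (last char: 'r')
  sorted[5] = qprqPrRqr$  (last char: '$')
  sorted[6] = qr$qprqPrR  (last char: 'R')
  sorted[7] = r$qprqPrRq  (last char: 'q')
  sorted[8] = rRqr$qprqP  (last char: 'P')
  sorted[9] = rqPrRqr$qp  (last char: 'p')
Last column: rqrqr$RqPp
Original string S is at sorted index 5

Answer: rqrqr$RqPp
5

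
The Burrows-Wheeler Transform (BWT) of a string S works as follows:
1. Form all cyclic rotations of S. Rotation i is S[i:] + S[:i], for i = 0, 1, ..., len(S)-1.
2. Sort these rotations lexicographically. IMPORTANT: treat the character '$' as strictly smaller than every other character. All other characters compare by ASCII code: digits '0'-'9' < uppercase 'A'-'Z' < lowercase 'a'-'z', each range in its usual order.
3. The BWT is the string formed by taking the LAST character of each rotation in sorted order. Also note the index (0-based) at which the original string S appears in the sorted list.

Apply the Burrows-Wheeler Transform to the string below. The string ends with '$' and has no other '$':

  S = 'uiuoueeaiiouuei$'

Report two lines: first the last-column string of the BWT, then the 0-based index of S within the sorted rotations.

All 16 rotations (rotation i = S[i:]+S[:i]):
  rot[0] = uiuoueeaiiouuei$
  rot[1] = iuoueeaiiouuei$u
  rot[2] = uoueeaiiouuei$ui
  rot[3] = oueeaiiouuei$uiu
  rot[4] = ueeaiiouuei$uiuo
  rot[5] = eeaiiouuei$uiuou
  rot[6] = eaiiouuei$uiuoue
  rot[7] = aiiouuei$uiuouee
  rot[8] = iiouuei$uiuoueea
  rot[9] = iouuei$uiuoueeai
  rot[10] = ouuei$uiuoueeaii
  rot[11] = uuei$uiuoueeaiio
  rot[12] = uei$uiuoueeaiiou
  rot[13] = ei$uiuoueeaiiouu
  rot[14] = i$uiuoueeaiiouue
  rot[15] = $uiuoueeaiiouuei
Sorted (with $ < everything):
  sorted[0] = $uiuoueeaiiouuei  (last char: 'i')
  sorted[1] = aiiouuei$uiuouee  (last char: 'e')
  sorted[2] = eaiiouuei$uiuoue  (last char: 'e')
  sorted[3] = eeaiiouuei$uiuou  (last char: 'u')
  sorted[4] = ei$uiuoueeaiiouu  (last char: 'u')
  sorted[5] = i$uiuoueeaiiouue  (last char: 'e')
  sorted[6] = iiouuei$uiuoueea  (last char: 'a')
  sorted[7] = iouuei$uiuoueeai  (last char: 'i')
  sorted[8] = iuoueeaiiouuei$u  (last char: 'u')
  sorted[9] = oueeaiiouuei$uiu  (last char: 'u')
  sorted[10] = ouuei$uiuoueeaii  (last char: 'i')
  sorted[11] = ueeaiiouuei$uiuo  (last char: 'o')
  sorted[12] = uei$uiuoueeaiiou  (last char: 'u')
  sorted[13] = uiuoueeaiiouuei$  (last char: '$')
  sorted[14] = uoueeaiiouuei$ui  (last char: 'i')
  sorted[15] = uuei$uiuoueeaiio  (last char: 'o')
Last column: ieeuueaiuuiou$io
Original string S is at sorted index 13

Answer: ieeuueaiuuiou$io
13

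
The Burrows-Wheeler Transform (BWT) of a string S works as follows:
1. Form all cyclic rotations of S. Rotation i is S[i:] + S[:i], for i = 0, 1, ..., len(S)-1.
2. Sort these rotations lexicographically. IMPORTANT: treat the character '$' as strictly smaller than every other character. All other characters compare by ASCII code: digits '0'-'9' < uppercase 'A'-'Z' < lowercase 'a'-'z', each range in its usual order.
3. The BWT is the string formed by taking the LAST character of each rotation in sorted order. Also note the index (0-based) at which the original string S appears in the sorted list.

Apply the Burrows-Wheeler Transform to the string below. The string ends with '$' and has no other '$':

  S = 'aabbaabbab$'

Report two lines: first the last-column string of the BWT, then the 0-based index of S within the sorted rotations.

All 11 rotations (rotation i = S[i:]+S[:i]):
  rot[0] = aabbaabbab$
  rot[1] = abbaabbab$a
  rot[2] = bbaabbab$aa
  rot[3] = baabbab$aab
  rot[4] = aabbab$aabb
  rot[5] = abbab$aabba
  rot[6] = bbab$aabbaa
  rot[7] = bab$aabbaab
  rot[8] = ab$aabbaabb
  rot[9] = b$aabbaabba
  rot[10] = $aabbaabbab
Sorted (with $ < everything):
  sorted[0] = $aabbaabbab  (last char: 'b')
  sorted[1] = aabbaabbab$  (last char: '$')
  sorted[2] = aabbab$aabb  (last char: 'b')
  sorted[3] = ab$aabbaabb  (last char: 'b')
  sorted[4] = abbaabbab$a  (last char: 'a')
  sorted[5] = abbab$aabba  (last char: 'a')
  sorted[6] = b$aabbaabba  (last char: 'a')
  sorted[7] = baabbab$aab  (last char: 'b')
  sorted[8] = bab$aabbaab  (last char: 'b')
  sorted[9] = bbaabbab$aa  (last char: 'a')
  sorted[10] = bbab$aabbaa  (last char: 'a')
Last column: b$bbaaabbaa
Original string S is at sorted index 1

Answer: b$bbaaabbaa
1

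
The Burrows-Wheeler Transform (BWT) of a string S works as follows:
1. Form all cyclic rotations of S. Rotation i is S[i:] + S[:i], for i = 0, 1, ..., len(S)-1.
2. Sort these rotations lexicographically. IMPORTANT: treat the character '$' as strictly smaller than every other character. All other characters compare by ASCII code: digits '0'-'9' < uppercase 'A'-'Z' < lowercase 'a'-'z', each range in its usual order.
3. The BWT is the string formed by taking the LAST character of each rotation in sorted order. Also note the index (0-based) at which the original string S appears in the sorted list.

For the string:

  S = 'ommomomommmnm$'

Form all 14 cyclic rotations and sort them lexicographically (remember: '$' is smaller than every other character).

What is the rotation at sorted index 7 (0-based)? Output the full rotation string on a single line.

Answer: momommmnm$ommo

Derivation:
All 14 rotations (rotation i = S[i:]+S[:i]):
  rot[0] = ommomomommmnm$
  rot[1] = mmomomommmnm$o
  rot[2] = momomommmnm$om
  rot[3] = omomommmnm$omm
  rot[4] = momommmnm$ommo
  rot[5] = omommmnm$ommom
  rot[6] = mommmnm$ommomo
  rot[7] = ommmnm$ommomom
  rot[8] = mmmnm$ommomomo
  rot[9] = mmnm$ommomomom
  rot[10] = mnm$ommomomomm
  rot[11] = nm$ommomomommm
  rot[12] = m$ommomomommmn
  rot[13] = $ommomomommmnm
Sorted (with $ < everything):
  sorted[0] = $ommomomommmnm
  sorted[1] = m$ommomomommmn
  sorted[2] = mmmnm$ommomomo
  sorted[3] = mmnm$ommomomom
  sorted[4] = mmomomommmnm$o
  sorted[5] = mnm$ommomomomm
  sorted[6] = mommmnm$ommomo
  sorted[7] = momommmnm$ommo
  sorted[8] = momomommmnm$om
  sorted[9] = nm$ommomomommm
  sorted[10] = ommmnm$ommomom
  sorted[11] = ommomomommmnm$
  sorted[12] = omommmnm$ommom
  sorted[13] = omomommmnm$omm
sorted[7] = momommmnm$ommo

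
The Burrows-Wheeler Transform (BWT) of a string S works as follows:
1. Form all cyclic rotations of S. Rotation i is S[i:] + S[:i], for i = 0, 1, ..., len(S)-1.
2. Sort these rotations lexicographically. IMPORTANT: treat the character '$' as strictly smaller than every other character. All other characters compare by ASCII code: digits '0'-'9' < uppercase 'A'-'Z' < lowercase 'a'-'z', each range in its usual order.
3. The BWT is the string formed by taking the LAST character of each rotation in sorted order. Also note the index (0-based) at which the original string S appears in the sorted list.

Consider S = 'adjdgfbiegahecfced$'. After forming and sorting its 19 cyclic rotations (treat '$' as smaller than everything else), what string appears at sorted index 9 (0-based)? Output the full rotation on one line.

All 19 rotations (rotation i = S[i:]+S[:i]):
  rot[0] = adjdgfbiegahecfced$
  rot[1] = djdgfbiegahecfced$a
  rot[2] = jdgfbiegahecfced$ad
  rot[3] = dgfbiegahecfced$adj
  rot[4] = gfbiegahecfced$adjd
  rot[5] = fbiegahecfced$adjdg
  rot[6] = biegahecfced$adjdgf
  rot[7] = iegahecfced$adjdgfb
  rot[8] = egahecfced$adjdgfbi
  rot[9] = gahecfced$adjdgfbie
  rot[10] = ahecfced$adjdgfbieg
  rot[11] = hecfced$adjdgfbiega
  rot[12] = ecfced$adjdgfbiegah
  rot[13] = cfced$adjdgfbiegahe
  rot[14] = fced$adjdgfbiegahec
  rot[15] = ced$adjdgfbiegahecf
  rot[16] = ed$adjdgfbiegahecfc
  rot[17] = d$adjdgfbiegahecfce
  rot[18] = $adjdgfbiegahecfced
Sorted (with $ < everything):
  sorted[0] = $adjdgfbiegahecfced
  sorted[1] = adjdgfbiegahecfced$
  sorted[2] = ahecfced$adjdgfbieg
  sorted[3] = biegahecfced$adjdgf
  sorted[4] = ced$adjdgfbiegahecf
  sorted[5] = cfced$adjdgfbiegahe
  sorted[6] = d$adjdgfbiegahecfce
  sorted[7] = dgfbiegahecfced$adj
  sorted[8] = djdgfbiegahecfced$a
  sorted[9] = ecfced$adjdgfbiegah
  sorted[10] = ed$adjdgfbiegahecfc
  sorted[11] = egahecfced$adjdgfbi
  sorted[12] = fbiegahecfced$adjdg
  sorted[13] = fced$adjdgfbiegahec
  sorted[14] = gahecfced$adjdgfbie
  sorted[15] = gfbiegahecfced$adjd
  sorted[16] = hecfced$adjdgfbiega
  sorted[17] = iegahecfced$adjdgfb
  sorted[18] = jdgfbiegahecfced$ad
sorted[9] = ecfced$adjdgfbiegah

Answer: ecfced$adjdgfbiegah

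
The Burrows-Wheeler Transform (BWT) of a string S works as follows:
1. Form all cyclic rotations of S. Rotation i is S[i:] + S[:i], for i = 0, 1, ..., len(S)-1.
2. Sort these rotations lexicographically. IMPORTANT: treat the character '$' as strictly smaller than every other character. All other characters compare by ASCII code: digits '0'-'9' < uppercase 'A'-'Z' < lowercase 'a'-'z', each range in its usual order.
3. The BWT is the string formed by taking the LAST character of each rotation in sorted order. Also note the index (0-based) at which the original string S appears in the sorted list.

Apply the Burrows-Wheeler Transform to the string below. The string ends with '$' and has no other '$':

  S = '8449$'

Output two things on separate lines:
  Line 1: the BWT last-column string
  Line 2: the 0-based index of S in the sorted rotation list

Answer: 984$4
3

Derivation:
All 5 rotations (rotation i = S[i:]+S[:i]):
  rot[0] = 8449$
  rot[1] = 449$8
  rot[2] = 49$84
  rot[3] = 9$844
  rot[4] = $8449
Sorted (with $ < everything):
  sorted[0] = $8449  (last char: '9')
  sorted[1] = 449$8  (last char: '8')
  sorted[2] = 49$84  (last char: '4')
  sorted[3] = 8449$  (last char: '$')
  sorted[4] = 9$844  (last char: '4')
Last column: 984$4
Original string S is at sorted index 3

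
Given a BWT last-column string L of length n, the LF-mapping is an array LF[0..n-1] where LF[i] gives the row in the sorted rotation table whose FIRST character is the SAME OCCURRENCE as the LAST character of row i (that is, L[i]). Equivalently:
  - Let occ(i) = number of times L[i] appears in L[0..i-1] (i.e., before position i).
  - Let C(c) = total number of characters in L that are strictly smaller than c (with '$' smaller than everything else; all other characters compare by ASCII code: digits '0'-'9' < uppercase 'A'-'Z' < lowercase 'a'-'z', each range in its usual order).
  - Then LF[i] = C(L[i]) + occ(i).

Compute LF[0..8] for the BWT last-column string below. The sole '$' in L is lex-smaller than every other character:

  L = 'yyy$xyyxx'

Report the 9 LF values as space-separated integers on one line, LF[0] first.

Char counts: '$':1, 'x':3, 'y':5
C (first-col start): C('$')=0, C('x')=1, C('y')=4
L[0]='y': occ=0, LF[0]=C('y')+0=4+0=4
L[1]='y': occ=1, LF[1]=C('y')+1=4+1=5
L[2]='y': occ=2, LF[2]=C('y')+2=4+2=6
L[3]='$': occ=0, LF[3]=C('$')+0=0+0=0
L[4]='x': occ=0, LF[4]=C('x')+0=1+0=1
L[5]='y': occ=3, LF[5]=C('y')+3=4+3=7
L[6]='y': occ=4, LF[6]=C('y')+4=4+4=8
L[7]='x': occ=1, LF[7]=C('x')+1=1+1=2
L[8]='x': occ=2, LF[8]=C('x')+2=1+2=3

Answer: 4 5 6 0 1 7 8 2 3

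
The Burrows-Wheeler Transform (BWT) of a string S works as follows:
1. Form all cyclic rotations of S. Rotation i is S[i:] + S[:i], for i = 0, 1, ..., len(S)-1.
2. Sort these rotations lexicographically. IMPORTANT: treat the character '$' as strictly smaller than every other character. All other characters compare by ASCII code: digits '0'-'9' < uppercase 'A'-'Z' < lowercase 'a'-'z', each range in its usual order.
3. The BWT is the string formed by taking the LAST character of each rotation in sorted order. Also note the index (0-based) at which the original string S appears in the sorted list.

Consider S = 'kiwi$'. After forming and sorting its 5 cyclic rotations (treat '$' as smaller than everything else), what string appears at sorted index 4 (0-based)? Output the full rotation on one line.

Answer: wi$ki

Derivation:
All 5 rotations (rotation i = S[i:]+S[:i]):
  rot[0] = kiwi$
  rot[1] = iwi$k
  rot[2] = wi$ki
  rot[3] = i$kiw
  rot[4] = $kiwi
Sorted (with $ < everything):
  sorted[0] = $kiwi
  sorted[1] = i$kiw
  sorted[2] = iwi$k
  sorted[3] = kiwi$
  sorted[4] = wi$ki
sorted[4] = wi$ki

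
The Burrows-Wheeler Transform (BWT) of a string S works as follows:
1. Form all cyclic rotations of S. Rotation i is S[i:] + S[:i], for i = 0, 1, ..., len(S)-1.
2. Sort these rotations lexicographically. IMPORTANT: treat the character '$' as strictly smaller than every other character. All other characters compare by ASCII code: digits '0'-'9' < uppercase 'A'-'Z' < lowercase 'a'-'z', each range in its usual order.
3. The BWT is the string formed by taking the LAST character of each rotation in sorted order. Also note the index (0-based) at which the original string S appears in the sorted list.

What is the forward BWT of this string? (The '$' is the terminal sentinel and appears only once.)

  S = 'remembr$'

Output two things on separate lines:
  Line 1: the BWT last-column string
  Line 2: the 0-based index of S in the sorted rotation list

All 8 rotations (rotation i = S[i:]+S[:i]):
  rot[0] = remembr$
  rot[1] = emembr$r
  rot[2] = membr$re
  rot[3] = embr$rem
  rot[4] = mbr$reme
  rot[5] = br$remem
  rot[6] = r$rememb
  rot[7] = $remembr
Sorted (with $ < everything):
  sorted[0] = $remembr  (last char: 'r')
  sorted[1] = br$remem  (last char: 'm')
  sorted[2] = embr$rem  (last char: 'm')
  sorted[3] = emembr$r  (last char: 'r')
  sorted[4] = mbr$reme  (last char: 'e')
  sorted[5] = membr$re  (last char: 'e')
  sorted[6] = r$rememb  (last char: 'b')
  sorted[7] = remembr$  (last char: '$')
Last column: rmmreeb$
Original string S is at sorted index 7

Answer: rmmreeb$
7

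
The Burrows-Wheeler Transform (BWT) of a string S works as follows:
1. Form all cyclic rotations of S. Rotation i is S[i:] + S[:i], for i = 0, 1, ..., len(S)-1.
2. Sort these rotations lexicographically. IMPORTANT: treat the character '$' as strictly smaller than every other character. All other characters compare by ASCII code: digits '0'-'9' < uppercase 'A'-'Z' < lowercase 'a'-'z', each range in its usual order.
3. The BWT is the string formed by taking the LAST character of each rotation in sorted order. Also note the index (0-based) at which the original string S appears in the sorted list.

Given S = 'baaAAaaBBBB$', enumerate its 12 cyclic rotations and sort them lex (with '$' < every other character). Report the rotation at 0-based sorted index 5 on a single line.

All 12 rotations (rotation i = S[i:]+S[:i]):
  rot[0] = baaAAaaBBBB$
  rot[1] = aaAAaaBBBB$b
  rot[2] = aAAaaBBBB$ba
  rot[3] = AAaaBBBB$baa
  rot[4] = AaaBBBB$baaA
  rot[5] = aaBBBB$baaAA
  rot[6] = aBBBB$baaAAa
  rot[7] = BBBB$baaAAaa
  rot[8] = BBB$baaAAaaB
  rot[9] = BB$baaAAaaBB
  rot[10] = B$baaAAaaBBB
  rot[11] = $baaAAaaBBBB
Sorted (with $ < everything):
  sorted[0] = $baaAAaaBBBB
  sorted[1] = AAaaBBBB$baa
  sorted[2] = AaaBBBB$baaA
  sorted[3] = B$baaAAaaBBB
  sorted[4] = BB$baaAAaaBB
  sorted[5] = BBB$baaAAaaB
  sorted[6] = BBBB$baaAAaa
  sorted[7] = aAAaaBBBB$ba
  sorted[8] = aBBBB$baaAAa
  sorted[9] = aaAAaaBBBB$b
  sorted[10] = aaBBBB$baaAA
  sorted[11] = baaAAaaBBBB$
sorted[5] = BBB$baaAAaaB

Answer: BBB$baaAAaaB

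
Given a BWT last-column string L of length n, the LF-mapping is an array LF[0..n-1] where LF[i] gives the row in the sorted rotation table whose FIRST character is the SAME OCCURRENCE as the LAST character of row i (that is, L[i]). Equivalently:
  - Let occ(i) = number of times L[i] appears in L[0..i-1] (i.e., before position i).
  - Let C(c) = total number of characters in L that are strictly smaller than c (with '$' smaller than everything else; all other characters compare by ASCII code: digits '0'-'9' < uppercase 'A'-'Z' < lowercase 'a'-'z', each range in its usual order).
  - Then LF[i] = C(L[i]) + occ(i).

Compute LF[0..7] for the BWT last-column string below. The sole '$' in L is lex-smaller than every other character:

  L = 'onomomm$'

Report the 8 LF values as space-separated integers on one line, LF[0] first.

Char counts: '$':1, 'm':3, 'n':1, 'o':3
C (first-col start): C('$')=0, C('m')=1, C('n')=4, C('o')=5
L[0]='o': occ=0, LF[0]=C('o')+0=5+0=5
L[1]='n': occ=0, LF[1]=C('n')+0=4+0=4
L[2]='o': occ=1, LF[2]=C('o')+1=5+1=6
L[3]='m': occ=0, LF[3]=C('m')+0=1+0=1
L[4]='o': occ=2, LF[4]=C('o')+2=5+2=7
L[5]='m': occ=1, LF[5]=C('m')+1=1+1=2
L[6]='m': occ=2, LF[6]=C('m')+2=1+2=3
L[7]='$': occ=0, LF[7]=C('$')+0=0+0=0

Answer: 5 4 6 1 7 2 3 0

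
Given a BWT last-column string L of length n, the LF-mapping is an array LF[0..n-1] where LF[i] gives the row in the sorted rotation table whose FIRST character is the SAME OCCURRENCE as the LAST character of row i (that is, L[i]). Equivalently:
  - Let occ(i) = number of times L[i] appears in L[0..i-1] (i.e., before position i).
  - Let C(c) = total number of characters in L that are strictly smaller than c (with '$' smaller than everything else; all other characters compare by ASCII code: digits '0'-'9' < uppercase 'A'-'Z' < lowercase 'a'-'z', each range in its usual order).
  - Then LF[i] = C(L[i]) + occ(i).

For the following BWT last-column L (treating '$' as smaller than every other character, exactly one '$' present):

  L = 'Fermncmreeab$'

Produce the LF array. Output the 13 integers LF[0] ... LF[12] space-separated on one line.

Answer: 1 5 11 8 10 4 9 12 6 7 2 3 0

Derivation:
Char counts: '$':1, 'F':1, 'a':1, 'b':1, 'c':1, 'e':3, 'm':2, 'n':1, 'r':2
C (first-col start): C('$')=0, C('F')=1, C('a')=2, C('b')=3, C('c')=4, C('e')=5, C('m')=8, C('n')=10, C('r')=11
L[0]='F': occ=0, LF[0]=C('F')+0=1+0=1
L[1]='e': occ=0, LF[1]=C('e')+0=5+0=5
L[2]='r': occ=0, LF[2]=C('r')+0=11+0=11
L[3]='m': occ=0, LF[3]=C('m')+0=8+0=8
L[4]='n': occ=0, LF[4]=C('n')+0=10+0=10
L[5]='c': occ=0, LF[5]=C('c')+0=4+0=4
L[6]='m': occ=1, LF[6]=C('m')+1=8+1=9
L[7]='r': occ=1, LF[7]=C('r')+1=11+1=12
L[8]='e': occ=1, LF[8]=C('e')+1=5+1=6
L[9]='e': occ=2, LF[9]=C('e')+2=5+2=7
L[10]='a': occ=0, LF[10]=C('a')+0=2+0=2
L[11]='b': occ=0, LF[11]=C('b')+0=3+0=3
L[12]='$': occ=0, LF[12]=C('$')+0=0+0=0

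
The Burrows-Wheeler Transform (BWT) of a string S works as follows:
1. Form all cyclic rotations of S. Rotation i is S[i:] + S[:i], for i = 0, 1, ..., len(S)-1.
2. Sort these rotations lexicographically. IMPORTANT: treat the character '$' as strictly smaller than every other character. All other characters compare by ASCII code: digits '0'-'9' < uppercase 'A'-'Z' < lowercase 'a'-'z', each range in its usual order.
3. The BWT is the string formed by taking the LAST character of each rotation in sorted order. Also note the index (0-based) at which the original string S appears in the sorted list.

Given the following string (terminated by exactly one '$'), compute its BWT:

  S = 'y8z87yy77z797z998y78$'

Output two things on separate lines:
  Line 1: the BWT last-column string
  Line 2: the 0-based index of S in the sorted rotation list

All 21 rotations (rotation i = S[i:]+S[:i]):
  rot[0] = y8z87yy77z797z998y78$
  rot[1] = 8z87yy77z797z998y78$y
  rot[2] = z87yy77z797z998y78$y8
  rot[3] = 87yy77z797z998y78$y8z
  rot[4] = 7yy77z797z998y78$y8z8
  rot[5] = yy77z797z998y78$y8z87
  rot[6] = y77z797z998y78$y8z87y
  rot[7] = 77z797z998y78$y8z87yy
  rot[8] = 7z797z998y78$y8z87yy7
  rot[9] = z797z998y78$y8z87yy77
  rot[10] = 797z998y78$y8z87yy77z
  rot[11] = 97z998y78$y8z87yy77z7
  rot[12] = 7z998y78$y8z87yy77z79
  rot[13] = z998y78$y8z87yy77z797
  rot[14] = 998y78$y8z87yy77z797z
  rot[15] = 98y78$y8z87yy77z797z9
  rot[16] = 8y78$y8z87yy77z797z99
  rot[17] = y78$y8z87yy77z797z998
  rot[18] = 78$y8z87yy77z797z998y
  rot[19] = 8$y8z87yy77z797z998y7
  rot[20] = $y8z87yy77z797z998y78
Sorted (with $ < everything):
  sorted[0] = $y8z87yy77z797z998y78  (last char: '8')
  sorted[1] = 77z797z998y78$y8z87yy  (last char: 'y')
  sorted[2] = 78$y8z87yy77z797z998y  (last char: 'y')
  sorted[3] = 797z998y78$y8z87yy77z  (last char: 'z')
  sorted[4] = 7yy77z797z998y78$y8z8  (last char: '8')
  sorted[5] = 7z797z998y78$y8z87yy7  (last char: '7')
  sorted[6] = 7z998y78$y8z87yy77z79  (last char: '9')
  sorted[7] = 8$y8z87yy77z797z998y7  (last char: '7')
  sorted[8] = 87yy77z797z998y78$y8z  (last char: 'z')
  sorted[9] = 8y78$y8z87yy77z797z99  (last char: '9')
  sorted[10] = 8z87yy77z797z998y78$y  (last char: 'y')
  sorted[11] = 97z998y78$y8z87yy77z7  (last char: '7')
  sorted[12] = 98y78$y8z87yy77z797z9  (last char: '9')
  sorted[13] = 998y78$y8z87yy77z797z  (last char: 'z')
  sorted[14] = y77z797z998y78$y8z87y  (last char: 'y')
  sorted[15] = y78$y8z87yy77z797z998  (last char: '8')
  sorted[16] = y8z87yy77z797z998y78$  (last char: '$')
  sorted[17] = yy77z797z998y78$y8z87  (last char: '7')
  sorted[18] = z797z998y78$y8z87yy77  (last char: '7')
  sorted[19] = z87yy77z797z998y78$y8  (last char: '8')
  sorted[20] = z998y78$y8z87yy77z797  (last char: '7')
Last column: 8yyz8797z9y79zy8$7787
Original string S is at sorted index 16

Answer: 8yyz8797z9y79zy8$7787
16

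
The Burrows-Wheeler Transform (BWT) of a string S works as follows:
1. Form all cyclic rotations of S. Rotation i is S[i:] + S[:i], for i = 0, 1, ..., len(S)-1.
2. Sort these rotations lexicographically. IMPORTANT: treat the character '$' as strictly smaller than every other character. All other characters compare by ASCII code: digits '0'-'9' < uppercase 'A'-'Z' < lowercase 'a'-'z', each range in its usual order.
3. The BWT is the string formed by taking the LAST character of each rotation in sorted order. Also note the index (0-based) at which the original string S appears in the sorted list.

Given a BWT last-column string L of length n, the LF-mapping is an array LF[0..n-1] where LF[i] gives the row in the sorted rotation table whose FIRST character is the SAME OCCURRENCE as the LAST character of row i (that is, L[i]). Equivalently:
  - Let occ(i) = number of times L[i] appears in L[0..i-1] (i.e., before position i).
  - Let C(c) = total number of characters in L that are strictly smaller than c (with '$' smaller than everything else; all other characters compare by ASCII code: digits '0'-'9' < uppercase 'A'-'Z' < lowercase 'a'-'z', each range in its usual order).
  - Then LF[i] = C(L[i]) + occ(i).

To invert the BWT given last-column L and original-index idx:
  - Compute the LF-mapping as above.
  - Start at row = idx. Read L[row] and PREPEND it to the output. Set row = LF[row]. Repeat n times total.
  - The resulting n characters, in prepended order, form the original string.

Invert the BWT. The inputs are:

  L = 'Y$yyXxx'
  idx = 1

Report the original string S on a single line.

Answer: XxyxyY$

Derivation:
LF mapping: 2 0 5 6 1 3 4
Walk LF starting at row 1, prepending L[row]:
  step 1: row=1, L[1]='$', prepend. Next row=LF[1]=0
  step 2: row=0, L[0]='Y', prepend. Next row=LF[0]=2
  step 3: row=2, L[2]='y', prepend. Next row=LF[2]=5
  step 4: row=5, L[5]='x', prepend. Next row=LF[5]=3
  step 5: row=3, L[3]='y', prepend. Next row=LF[3]=6
  step 6: row=6, L[6]='x', prepend. Next row=LF[6]=4
  step 7: row=4, L[4]='X', prepend. Next row=LF[4]=1
Reversed output: XxyxyY$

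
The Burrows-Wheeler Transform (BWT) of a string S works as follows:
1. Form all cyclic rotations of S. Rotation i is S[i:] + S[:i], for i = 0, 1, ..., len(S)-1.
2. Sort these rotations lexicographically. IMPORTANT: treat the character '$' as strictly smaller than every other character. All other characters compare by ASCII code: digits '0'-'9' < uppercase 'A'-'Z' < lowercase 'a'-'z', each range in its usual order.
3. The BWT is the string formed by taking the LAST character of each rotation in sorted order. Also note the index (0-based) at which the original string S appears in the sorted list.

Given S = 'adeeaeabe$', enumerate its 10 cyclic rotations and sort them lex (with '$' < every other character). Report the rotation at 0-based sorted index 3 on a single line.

Answer: aeabe$adee

Derivation:
All 10 rotations (rotation i = S[i:]+S[:i]):
  rot[0] = adeeaeabe$
  rot[1] = deeaeabe$a
  rot[2] = eeaeabe$ad
  rot[3] = eaeabe$ade
  rot[4] = aeabe$adee
  rot[5] = eabe$adeea
  rot[6] = abe$adeeae
  rot[7] = be$adeeaea
  rot[8] = e$adeeaeab
  rot[9] = $adeeaeabe
Sorted (with $ < everything):
  sorted[0] = $adeeaeabe
  sorted[1] = abe$adeeae
  sorted[2] = adeeaeabe$
  sorted[3] = aeabe$adee
  sorted[4] = be$adeeaea
  sorted[5] = deeaeabe$a
  sorted[6] = e$adeeaeab
  sorted[7] = eabe$adeea
  sorted[8] = eaeabe$ade
  sorted[9] = eeaeabe$ad
sorted[3] = aeabe$adee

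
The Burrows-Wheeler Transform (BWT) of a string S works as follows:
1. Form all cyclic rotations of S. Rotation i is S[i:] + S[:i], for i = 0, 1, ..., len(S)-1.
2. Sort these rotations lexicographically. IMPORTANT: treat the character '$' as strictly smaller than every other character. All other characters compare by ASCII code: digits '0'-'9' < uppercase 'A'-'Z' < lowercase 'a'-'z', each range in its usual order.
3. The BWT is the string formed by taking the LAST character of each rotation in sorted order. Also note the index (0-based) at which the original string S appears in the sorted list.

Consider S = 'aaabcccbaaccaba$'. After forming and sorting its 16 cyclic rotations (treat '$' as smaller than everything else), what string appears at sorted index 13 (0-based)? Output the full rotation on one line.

Answer: ccaba$aaabcccbaa

Derivation:
All 16 rotations (rotation i = S[i:]+S[:i]):
  rot[0] = aaabcccbaaccaba$
  rot[1] = aabcccbaaccaba$a
  rot[2] = abcccbaaccaba$aa
  rot[3] = bcccbaaccaba$aaa
  rot[4] = cccbaaccaba$aaab
  rot[5] = ccbaaccaba$aaabc
  rot[6] = cbaaccaba$aaabcc
  rot[7] = baaccaba$aaabccc
  rot[8] = aaccaba$aaabcccb
  rot[9] = accaba$aaabcccba
  rot[10] = ccaba$aaabcccbaa
  rot[11] = caba$aaabcccbaac
  rot[12] = aba$aaabcccbaacc
  rot[13] = ba$aaabcccbaacca
  rot[14] = a$aaabcccbaaccab
  rot[15] = $aaabcccbaaccaba
Sorted (with $ < everything):
  sorted[0] = $aaabcccbaaccaba
  sorted[1] = a$aaabcccbaaccab
  sorted[2] = aaabcccbaaccaba$
  sorted[3] = aabcccbaaccaba$a
  sorted[4] = aaccaba$aaabcccb
  sorted[5] = aba$aaabcccbaacc
  sorted[6] = abcccbaaccaba$aa
  sorted[7] = accaba$aaabcccba
  sorted[8] = ba$aaabcccbaacca
  sorted[9] = baaccaba$aaabccc
  sorted[10] = bcccbaaccaba$aaa
  sorted[11] = caba$aaabcccbaac
  sorted[12] = cbaaccaba$aaabcc
  sorted[13] = ccaba$aaabcccbaa
  sorted[14] = ccbaaccaba$aaabc
  sorted[15] = cccbaaccaba$aaab
sorted[13] = ccaba$aaabcccbaa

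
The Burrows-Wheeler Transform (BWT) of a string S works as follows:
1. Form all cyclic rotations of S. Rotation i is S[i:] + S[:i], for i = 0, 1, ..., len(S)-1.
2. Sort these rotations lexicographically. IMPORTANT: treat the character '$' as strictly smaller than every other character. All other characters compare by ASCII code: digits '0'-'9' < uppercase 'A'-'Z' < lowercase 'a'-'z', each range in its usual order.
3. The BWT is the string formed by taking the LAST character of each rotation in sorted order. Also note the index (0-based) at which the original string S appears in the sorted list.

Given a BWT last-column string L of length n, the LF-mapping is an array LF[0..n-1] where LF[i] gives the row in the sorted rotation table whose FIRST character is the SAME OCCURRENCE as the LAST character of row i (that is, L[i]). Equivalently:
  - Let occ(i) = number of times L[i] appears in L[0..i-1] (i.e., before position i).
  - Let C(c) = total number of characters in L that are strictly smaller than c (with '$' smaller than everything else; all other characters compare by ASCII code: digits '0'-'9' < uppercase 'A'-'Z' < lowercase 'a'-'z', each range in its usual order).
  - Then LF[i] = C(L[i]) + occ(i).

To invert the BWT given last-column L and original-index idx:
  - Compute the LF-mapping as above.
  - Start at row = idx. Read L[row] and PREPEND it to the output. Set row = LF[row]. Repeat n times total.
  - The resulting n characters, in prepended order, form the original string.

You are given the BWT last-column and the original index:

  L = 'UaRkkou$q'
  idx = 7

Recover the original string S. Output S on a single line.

Answer: quokkaRU$

Derivation:
LF mapping: 2 3 1 4 5 6 8 0 7
Walk LF starting at row 7, prepending L[row]:
  step 1: row=7, L[7]='$', prepend. Next row=LF[7]=0
  step 2: row=0, L[0]='U', prepend. Next row=LF[0]=2
  step 3: row=2, L[2]='R', prepend. Next row=LF[2]=1
  step 4: row=1, L[1]='a', prepend. Next row=LF[1]=3
  step 5: row=3, L[3]='k', prepend. Next row=LF[3]=4
  step 6: row=4, L[4]='k', prepend. Next row=LF[4]=5
  step 7: row=5, L[5]='o', prepend. Next row=LF[5]=6
  step 8: row=6, L[6]='u', prepend. Next row=LF[6]=8
  step 9: row=8, L[8]='q', prepend. Next row=LF[8]=7
Reversed output: quokkaRU$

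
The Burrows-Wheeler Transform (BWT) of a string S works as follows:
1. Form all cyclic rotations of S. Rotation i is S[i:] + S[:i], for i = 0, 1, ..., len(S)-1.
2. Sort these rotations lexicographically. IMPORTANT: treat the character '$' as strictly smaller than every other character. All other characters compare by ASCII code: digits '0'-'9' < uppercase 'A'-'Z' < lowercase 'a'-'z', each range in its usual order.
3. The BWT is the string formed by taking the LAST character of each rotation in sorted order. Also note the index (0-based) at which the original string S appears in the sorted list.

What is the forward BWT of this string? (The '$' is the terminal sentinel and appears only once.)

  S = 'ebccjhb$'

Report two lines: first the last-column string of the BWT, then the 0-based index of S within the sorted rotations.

All 8 rotations (rotation i = S[i:]+S[:i]):
  rot[0] = ebccjhb$
  rot[1] = bccjhb$e
  rot[2] = ccjhb$eb
  rot[3] = cjhb$ebc
  rot[4] = jhb$ebcc
  rot[5] = hb$ebccj
  rot[6] = b$ebccjh
  rot[7] = $ebccjhb
Sorted (with $ < everything):
  sorted[0] = $ebccjhb  (last char: 'b')
  sorted[1] = b$ebccjh  (last char: 'h')
  sorted[2] = bccjhb$e  (last char: 'e')
  sorted[3] = ccjhb$eb  (last char: 'b')
  sorted[4] = cjhb$ebc  (last char: 'c')
  sorted[5] = ebccjhb$  (last char: '$')
  sorted[6] = hb$ebccj  (last char: 'j')
  sorted[7] = jhb$ebcc  (last char: 'c')
Last column: bhebc$jc
Original string S is at sorted index 5

Answer: bhebc$jc
5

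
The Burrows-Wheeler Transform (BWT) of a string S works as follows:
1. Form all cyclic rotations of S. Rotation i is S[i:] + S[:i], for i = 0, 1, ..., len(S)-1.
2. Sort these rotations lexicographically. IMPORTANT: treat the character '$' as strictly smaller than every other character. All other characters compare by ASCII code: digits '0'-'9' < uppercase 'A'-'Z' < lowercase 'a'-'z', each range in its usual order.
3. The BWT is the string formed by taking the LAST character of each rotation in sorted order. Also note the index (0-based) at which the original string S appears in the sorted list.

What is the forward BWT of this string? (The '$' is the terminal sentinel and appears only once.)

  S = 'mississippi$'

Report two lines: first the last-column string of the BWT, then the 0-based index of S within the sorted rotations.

All 12 rotations (rotation i = S[i:]+S[:i]):
  rot[0] = mississippi$
  rot[1] = ississippi$m
  rot[2] = ssissippi$mi
  rot[3] = sissippi$mis
  rot[4] = issippi$miss
  rot[5] = ssippi$missi
  rot[6] = sippi$missis
  rot[7] = ippi$mississ
  rot[8] = ppi$mississi
  rot[9] = pi$mississip
  rot[10] = i$mississipp
  rot[11] = $mississippi
Sorted (with $ < everything):
  sorted[0] = $mississippi  (last char: 'i')
  sorted[1] = i$mississipp  (last char: 'p')
  sorted[2] = ippi$mississ  (last char: 's')
  sorted[3] = issippi$miss  (last char: 's')
  sorted[4] = ississippi$m  (last char: 'm')
  sorted[5] = mississippi$  (last char: '$')
  sorted[6] = pi$mississip  (last char: 'p')
  sorted[7] = ppi$mississi  (last char: 'i')
  sorted[8] = sippi$missis  (last char: 's')
  sorted[9] = sissippi$mis  (last char: 's')
  sorted[10] = ssippi$missi  (last char: 'i')
  sorted[11] = ssissippi$mi  (last char: 'i')
Last column: ipssm$pissii
Original string S is at sorted index 5

Answer: ipssm$pissii
5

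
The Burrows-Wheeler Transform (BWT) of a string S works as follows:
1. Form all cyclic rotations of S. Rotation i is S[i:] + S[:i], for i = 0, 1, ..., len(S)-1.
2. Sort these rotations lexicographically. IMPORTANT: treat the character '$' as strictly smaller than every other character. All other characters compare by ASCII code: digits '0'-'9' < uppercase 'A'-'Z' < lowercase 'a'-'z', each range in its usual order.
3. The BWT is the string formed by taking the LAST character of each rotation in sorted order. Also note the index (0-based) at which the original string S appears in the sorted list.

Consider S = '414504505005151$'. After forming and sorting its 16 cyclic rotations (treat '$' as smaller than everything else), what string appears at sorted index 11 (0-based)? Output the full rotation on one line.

All 16 rotations (rotation i = S[i:]+S[:i]):
  rot[0] = 414504505005151$
  rot[1] = 14504505005151$4
  rot[2] = 4504505005151$41
  rot[3] = 504505005151$414
  rot[4] = 04505005151$4145
  rot[5] = 4505005151$41450
  rot[6] = 505005151$414504
  rot[7] = 05005151$4145045
  rot[8] = 5005151$41450450
  rot[9] = 005151$414504505
  rot[10] = 05151$4145045050
  rot[11] = 5151$41450450500
  rot[12] = 151$414504505005
  rot[13] = 51$4145045050051
  rot[14] = 1$41450450500515
  rot[15] = $414504505005151
Sorted (with $ < everything):
  sorted[0] = $414504505005151
  sorted[1] = 005151$414504505
  sorted[2] = 04505005151$4145
  sorted[3] = 05005151$4145045
  sorted[4] = 05151$4145045050
  sorted[5] = 1$41450450500515
  sorted[6] = 14504505005151$4
  sorted[7] = 151$414504505005
  sorted[8] = 414504505005151$
  sorted[9] = 4504505005151$41
  sorted[10] = 4505005151$41450
  sorted[11] = 5005151$41450450
  sorted[12] = 504505005151$414
  sorted[13] = 505005151$414504
  sorted[14] = 51$4145045050051
  sorted[15] = 5151$41450450500
sorted[11] = 5005151$41450450

Answer: 5005151$41450450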